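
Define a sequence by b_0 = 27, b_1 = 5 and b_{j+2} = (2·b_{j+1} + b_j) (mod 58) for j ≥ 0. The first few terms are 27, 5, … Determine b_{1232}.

21

We have b_0 = 27; b_1 = 5; b_2 = 37; b_3 = 21; b_4 = 21; b_5 = 5; b_6 = 31; b_7 = 9; b_8 = 49; b_9 = 49; b_{10} = 31; b_{11} = 53; b_{12} = 21; b_{13} = 37; b_{14} = 37; b_{15} = 53; b_{16} = 27; b_{17} = 49; b_{18} = 9; b_{19} = 9; b_{20} = 27; b_{21} = 5.
The sequence repeats with period 20.
So b_{1232} = b_{0 + ((1232-0) mod 20)} = b_{12} = 21.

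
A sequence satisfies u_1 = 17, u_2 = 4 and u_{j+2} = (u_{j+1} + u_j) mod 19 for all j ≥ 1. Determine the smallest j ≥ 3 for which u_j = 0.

11

Listing terms: u_1 = 17; u_2 = 4; u_3 = 2; u_4 = 6; u_5 = 8; u_6 = 14; u_7 = 3; u_8 = 17; u_9 = 1; u_{10} = 18; u_{11} = 0; u_{12} = 18; u_{13} = 18; u_{14} = 17; u_{15} = 16; u_{16} = 14; u_{17} = 11; u_{18} = 6; u_{19} = 17; u_{20} = 4.
Since (u_{19}, u_{20}) = (u_1, u_2) = (17, 4) (two consecutive terms determine the rest), the sequence is periodic with period 18.
The value 0 first appears (with j ≥ 3) at u_{11}.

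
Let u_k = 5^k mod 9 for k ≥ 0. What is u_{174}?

Listing terms: u_0 = 1, u_1 = 5, u_2 = 7, u_3 = 8, u_4 = 4, u_5 = 2, u_6 = 1.
Since u_6 = u_0 = 1, the sequence is periodic with period 6.
So u_{174} = u_{0 + ((174-0) mod 6)} = u_0 = 1.

1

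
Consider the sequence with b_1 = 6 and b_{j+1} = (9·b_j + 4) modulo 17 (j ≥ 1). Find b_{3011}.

16

We have b_1 = 6; b_2 = 7; b_3 = 16; b_4 = 12; b_5 = 10; b_6 = 9; b_7 = 0; b_8 = 4; b_9 = 6.
The sequence repeats with period 8.
(3011 - 1) mod 8 = 2, so b_{3011} = b_3 = 16.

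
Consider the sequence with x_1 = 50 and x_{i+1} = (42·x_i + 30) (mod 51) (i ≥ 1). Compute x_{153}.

x_1 = 50; x_2 = 39; x_3 = 36; x_4 = 12; x_5 = 24; x_6 = 18; x_7 = 21; x_8 = 45; x_9 = 33; x_{10} = 39.
Since x_{10} = x_2 = 39, the sequence is eventually periodic: after a pre-period of length 1 it cycles with period 8.
For i ≥ 2, x_i depends only on (i - 2) mod 8. (153 - 2) mod 8 = 7, so x_{153} = x_9 = 33.

33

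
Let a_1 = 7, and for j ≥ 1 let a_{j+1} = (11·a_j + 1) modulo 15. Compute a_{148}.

9

Listing terms: a_1 = 7,  a_2 = 3,  a_3 = 4,  a_4 = 0,  a_5 = 1,  a_6 = 12,  a_7 = 13,  a_8 = 9,  a_9 = 10,  a_{10} = 6,  a_{11} = 7.
The sequence repeats with period 10.
(148 - 1) mod 10 = 7, so a_{148} = a_8 = 9.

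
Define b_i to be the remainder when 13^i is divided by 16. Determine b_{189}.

We have b_0 = 1,  b_1 = 13,  b_2 = 9,  b_3 = 5,  b_4 = 1.
The sequence repeats with period 4.
So b_{189} = b_{0 + ((189-0) mod 4)} = b_1 = 13.

13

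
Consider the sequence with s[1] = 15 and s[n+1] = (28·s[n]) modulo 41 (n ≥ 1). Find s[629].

Listing terms: s[1] = 15; s[2] = 10; s[3] = 34; s[4] = 9; s[5] = 6; s[6] = 4; s[7] = 30; s[8] = 20; s[9] = 27; s[10] = 18; s[11] = 12; s[12] = 8; s[13] = 19; s[14] = 40; s[15] = 13; s[16] = 36; s[17] = 24; s[18] = 16; s[19] = 38; s[20] = 39; s[21] = 26; s[22] = 31; s[23] = 7; s[24] = 32; s[25] = 35; s[26] = 37; s[27] = 11; s[28] = 21; s[29] = 14; s[30] = 23; s[31] = 29; s[32] = 33; s[33] = 22; s[34] = 1; s[35] = 28; s[36] = 5; s[37] = 17; s[38] = 25; s[39] = 3; s[40] = 2; s[41] = 15.
The sequence repeats with period 40.
So s[629] = s[1 + ((629-1) mod 40)] = s[29] = 14.

14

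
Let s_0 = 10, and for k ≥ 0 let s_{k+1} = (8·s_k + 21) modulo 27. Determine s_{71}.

2

Computing terms: s_0 = 10; s_1 = 20; s_2 = 19; s_3 = 11; s_4 = 1; s_5 = 2; s_6 = 10.
Since s_6 = s_0 = 10, the sequence is periodic with period 6.
So s_{71} = s_{0 + ((71-0) mod 6)} = s_5 = 2.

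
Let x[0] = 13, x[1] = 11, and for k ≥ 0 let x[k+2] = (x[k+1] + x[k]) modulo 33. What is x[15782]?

x[0] = 13; x[1] = 11; x[2] = 24; x[3] = 2; x[4] = 26; x[5] = 28; x[6] = 21; x[7] = 16; x[8] = 4; x[9] = 20; x[10] = 24; x[11] = 11; x[12] = 2; x[13] = 13; x[14] = 15; x[15] = 28; x[16] = 10; x[17] = 5; x[18] = 15; x[19] = 20; x[20] = 2; x[21] = 22; x[22] = 24; x[23] = 13; x[24] = 4; x[25] = 17; x[26] = 21; x[27] = 5; x[28] = 26; x[29] = 31; x[30] = 24; x[31] = 22; x[32] = 13; x[33] = 2; x[34] = 15; x[35] = 17; x[36] = 32; x[37] = 16; x[38] = 15; x[39] = 31; x[40] = 13; x[41] = 11.
The sequence repeats with period 40.
(15782 - 0) mod 40 = 22, so x[15782] = x[22] = 24.

24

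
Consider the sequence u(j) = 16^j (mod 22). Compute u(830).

12

Computing terms: u(0) = 1,  u(1) = 16,  u(2) = 14,  u(3) = 4,  u(4) = 20,  u(5) = 12,  u(6) = 16.
Since u(6) = u(1) = 16, the sequence is eventually periodic: after a pre-period of length 1 it cycles with period 5.
For j ≥ 1, u(j) depends only on (j - 1) mod 5. (830 - 1) mod 5 = 4, so u(830) = u(5) = 12.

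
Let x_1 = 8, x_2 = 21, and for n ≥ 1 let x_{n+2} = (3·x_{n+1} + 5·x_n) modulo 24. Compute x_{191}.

1

We have x_1 = 8,  x_2 = 21,  x_3 = 7,  x_4 = 6,  x_5 = 5,  x_6 = 21,  x_7 = 16,  x_8 = 9,  x_9 = 11,  x_{10} = 6,  x_{11} = 1,  x_{12} = 9,  x_{13} = 8,  x_{14} = 21.
Since (x_{13}, x_{14}) = (x_1, x_2) = (8, 21) (two consecutive terms determine the rest), the sequence is periodic with period 12.
So x_{191} = x_{1 + ((191-1) mod 12)} = x_{11} = 1.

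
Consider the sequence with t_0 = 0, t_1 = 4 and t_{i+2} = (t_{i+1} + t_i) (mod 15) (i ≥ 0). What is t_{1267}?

Listing terms: t_0 = 0; t_1 = 4; t_2 = 4; t_3 = 8; t_4 = 12; t_5 = 5; t_6 = 2; t_7 = 7; t_8 = 9; t_9 = 1; t_{10} = 10; t_{11} = 11; t_{12} = 6; t_{13} = 2; t_{14} = 8; t_{15} = 10; t_{16} = 3; t_{17} = 13; t_{18} = 1; t_{19} = 14; t_{20} = 0; t_{21} = 14; t_{22} = 14; t_{23} = 13; t_{24} = 12; t_{25} = 10; t_{26} = 7; t_{27} = 2; t_{28} = 9; t_{29} = 11; t_{30} = 5; t_{31} = 1; t_{32} = 6; t_{33} = 7; t_{34} = 13; t_{35} = 5; t_{36} = 3; t_{37} = 8; t_{38} = 11; t_{39} = 4; t_{40} = 0; t_{41} = 4.
The sequence repeats with period 40.
So t_{1267} = t_{0 + ((1267-0) mod 40)} = t_{27} = 2.

2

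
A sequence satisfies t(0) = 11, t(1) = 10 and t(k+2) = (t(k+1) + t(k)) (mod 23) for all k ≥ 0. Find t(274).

19

We have t(0) = 11,  t(1) = 10,  t(2) = 21,  t(3) = 8,  t(4) = 6,  t(5) = 14,  t(6) = 20,  t(7) = 11,  t(8) = 8,  t(9) = 19,  t(10) = 4,  t(11) = 0,  t(12) = 4,  t(13) = 4,  t(14) = 8,  t(15) = 12,  t(16) = 20,  t(17) = 9,  t(18) = 6,  t(19) = 15,  t(20) = 21,  t(21) = 13,  t(22) = 11,  t(23) = 1,  t(24) = 12,  t(25) = 13,  t(26) = 2,  t(27) = 15,  t(28) = 17,  t(29) = 9,  t(30) = 3,  t(31) = 12,  t(32) = 15,  t(33) = 4,  t(34) = 19,  t(35) = 0,  t(36) = 19,  t(37) = 19,  t(38) = 15,  t(39) = 11,  t(40) = 3,  t(41) = 14,  t(42) = 17,  t(43) = 8,  t(44) = 2,  t(45) = 10,  t(46) = 12,  t(47) = 22,  t(48) = 11,  t(49) = 10.
The sequence repeats with period 48.
(274 - 0) mod 48 = 34, so t(274) = t(34) = 19.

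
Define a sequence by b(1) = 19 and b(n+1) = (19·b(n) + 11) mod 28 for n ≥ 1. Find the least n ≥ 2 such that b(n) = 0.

We have b(1) = 19, b(2) = 8, b(3) = 23, b(4) = 0, b(5) = 11, b(6) = 24, b(7) = 19.
The sequence repeats with period 6.
The value 0 first appears (with n ≥ 2) at b(4).

4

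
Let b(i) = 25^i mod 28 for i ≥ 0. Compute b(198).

b(0) = 1; b(1) = 25; b(2) = 9; b(3) = 1.
Since b(3) = b(0) = 1, the sequence is periodic with period 3.
(198 - 0) mod 3 = 0, so b(198) = b(0) = 1.

1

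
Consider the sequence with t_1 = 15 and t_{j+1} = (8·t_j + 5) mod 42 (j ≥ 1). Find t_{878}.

11

Listing terms: t_1 = 15,  t_2 = 41,  t_3 = 39,  t_4 = 23,  t_5 = 21,  t_6 = 5,  t_7 = 3,  t_8 = 29,  t_9 = 27,  t_{10} = 11,  t_{11} = 9,  t_{12} = 35,  t_{13} = 33,  t_{14} = 17,  t_{15} = 15.
Since t_{15} = t_1 = 15, the sequence is periodic with period 14.
So t_{878} = t_{1 + ((878-1) mod 14)} = t_{10} = 11.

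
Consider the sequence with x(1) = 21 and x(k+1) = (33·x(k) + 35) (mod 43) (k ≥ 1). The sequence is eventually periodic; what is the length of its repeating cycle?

42

x(1) = 21,  x(2) = 40,  x(3) = 22,  x(4) = 30,  x(5) = 36,  x(6) = 19,  x(7) = 17,  x(8) = 37,  x(9) = 9,  x(10) = 31,  x(11) = 26,  x(12) = 33,  x(13) = 6,  x(14) = 18,  x(15) = 27,  x(16) = 23,  x(17) = 20,  x(18) = 7,  x(19) = 8,  x(20) = 41,  x(21) = 12,  x(22) = 1,  x(23) = 25,  x(24) = 0,  x(25) = 35,  x(26) = 29,  x(27) = 3,  x(28) = 5,  x(29) = 28,  x(30) = 13,  x(31) = 34,  x(32) = 39,  x(33) = 32,  x(34) = 16,  x(35) = 4,  x(36) = 38,  x(37) = 42,  x(38) = 2,  x(39) = 15,  x(40) = 14,  x(41) = 24,  x(42) = 10,  x(43) = 21.
The sequence repeats with period 42.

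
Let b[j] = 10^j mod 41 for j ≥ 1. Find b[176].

10

Computing terms: b[1] = 10,  b[2] = 18,  b[3] = 16,  b[4] = 37,  b[5] = 1,  b[6] = 10.
Since b[6] = b[1] = 10, the sequence is periodic with period 5.
(176 - 1) mod 5 = 0, so b[176] = b[1] = 10.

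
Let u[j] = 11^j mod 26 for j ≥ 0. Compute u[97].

11

We have u[0] = 1,  u[1] = 11,  u[2] = 17,  u[3] = 5,  u[4] = 3,  u[5] = 7,  u[6] = 25,  u[7] = 15,  u[8] = 9,  u[9] = 21,  u[10] = 23,  u[11] = 19,  u[12] = 1.
The sequence repeats with period 12.
So u[97] = u[0 + ((97-0) mod 12)] = u[1] = 11.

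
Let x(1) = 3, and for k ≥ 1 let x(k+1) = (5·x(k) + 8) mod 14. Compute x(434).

x(1) = 3,  x(2) = 9,  x(3) = 11,  x(4) = 7,  x(5) = 1,  x(6) = 13,  x(7) = 3.
The sequence repeats with period 6.
(434 - 1) mod 6 = 1, so x(434) = x(2) = 9.

9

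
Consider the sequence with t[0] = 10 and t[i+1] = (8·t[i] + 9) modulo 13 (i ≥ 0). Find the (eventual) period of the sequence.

Computing terms: t[0] = 10, t[1] = 11, t[2] = 6, t[3] = 5, t[4] = 10.
The sequence repeats with period 4.

4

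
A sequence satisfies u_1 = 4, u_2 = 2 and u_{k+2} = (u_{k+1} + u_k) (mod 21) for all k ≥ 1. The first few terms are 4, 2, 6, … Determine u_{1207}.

Listing terms: u_1 = 4, u_2 = 2, u_3 = 6, u_4 = 8, u_5 = 14, u_6 = 1, u_7 = 15, u_8 = 16, u_9 = 10, u_{10} = 5, u_{11} = 15, u_{12} = 20, u_{13} = 14, u_{14} = 13, u_{15} = 6, u_{16} = 19, u_{17} = 4, u_{18} = 2.
The sequence repeats with period 16.
(1207 - 1) mod 16 = 6, so u_{1207} = u_7 = 15.

15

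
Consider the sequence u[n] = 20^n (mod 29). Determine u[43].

Listing terms: u[0] = 1; u[1] = 20; u[2] = 23; u[3] = 25; u[4] = 7; u[5] = 24; u[6] = 16; u[7] = 1.
The sequence repeats with period 7.
(43 - 0) mod 7 = 1, so u[43] = u[1] = 20.

20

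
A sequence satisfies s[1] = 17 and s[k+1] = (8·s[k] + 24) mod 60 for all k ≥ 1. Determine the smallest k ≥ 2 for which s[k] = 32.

Listing terms: s[1] = 17,  s[2] = 40,  s[3] = 44,  s[4] = 16,  s[5] = 32,  s[6] = 40.
Since s[6] = s[2] = 40, the sequence is eventually periodic: after a pre-period of length 1 it cycles with period 4.
The value 32 first appears (with k ≥ 2) at s[5].

5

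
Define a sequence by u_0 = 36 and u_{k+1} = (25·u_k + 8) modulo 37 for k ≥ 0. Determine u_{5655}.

u_0 = 36; u_1 = 20; u_2 = 27; u_3 = 17; u_4 = 26; u_5 = 29; u_6 = 30; u_7 = 18; u_8 = 14; u_9 = 25; u_{10} = 4; u_{11} = 34; u_{12} = 7; u_{13} = 35; u_{14} = 32; u_{15} = 31; u_{16} = 6; u_{17} = 10; u_{18} = 36.
Since u_{18} = u_0 = 36, the sequence is periodic with period 18.
(5655 - 0) mod 18 = 3, so u_{5655} = u_3 = 17.

17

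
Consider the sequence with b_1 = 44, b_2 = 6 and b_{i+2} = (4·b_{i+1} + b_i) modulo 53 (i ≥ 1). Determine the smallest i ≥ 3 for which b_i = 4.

14

Computing terms: b_1 = 44, b_2 = 6, b_3 = 15, b_4 = 13, b_5 = 14, b_6 = 16, b_7 = 25, b_8 = 10, b_9 = 12, b_{10} = 5, b_{11} = 32, b_{12} = 27, b_{13} = 34, b_{14} = 4, b_{15} = 50, b_{16} = 45, b_{17} = 18, b_{18} = 11, b_{19} = 9, b_{20} = 47, b_{21} = 38, b_{22} = 40, b_{23} = 39, b_{24} = 37, b_{25} = 28, b_{26} = 43, b_{27} = 41, b_{28} = 48, b_{29} = 21, b_{30} = 26, b_{31} = 19, b_{32} = 49, b_{33} = 3, b_{34} = 8, b_{35} = 35, b_{36} = 42, b_{37} = 44, b_{38} = 6.
The sequence repeats with period 36.
The value 4 first appears (with i ≥ 3) at b_{14}.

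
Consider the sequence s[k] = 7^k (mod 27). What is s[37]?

7

We have s[1] = 7, s[2] = 22, s[3] = 19, s[4] = 25, s[5] = 13, s[6] = 10, s[7] = 16, s[8] = 4, s[9] = 1, s[10] = 7.
The sequence repeats with period 9.
(37 - 1) mod 9 = 0, so s[37] = s[1] = 7.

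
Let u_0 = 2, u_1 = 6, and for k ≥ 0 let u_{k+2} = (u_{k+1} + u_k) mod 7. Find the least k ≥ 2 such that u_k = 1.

2

u_0 = 2,  u_1 = 6,  u_2 = 1,  u_3 = 0,  u_4 = 1,  u_5 = 1,  u_6 = 2,  u_7 = 3,  u_8 = 5,  u_9 = 1,  u_{10} = 6,  u_{11} = 0,  u_{12} = 6,  u_{13} = 6,  u_{14} = 5,  u_{15} = 4,  u_{16} = 2,  u_{17} = 6.
The sequence repeats with period 16.
The value 1 first appears (with k ≥ 2) at u_2.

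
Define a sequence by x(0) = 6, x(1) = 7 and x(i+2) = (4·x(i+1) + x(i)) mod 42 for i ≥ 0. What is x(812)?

Listing terms: x(0) = 6, x(1) = 7, x(2) = 34, x(3) = 17, x(4) = 18, x(5) = 5, x(6) = 38, x(7) = 31, x(8) = 36, x(9) = 7, x(10) = 22, x(11) = 11, x(12) = 24, x(13) = 23, x(14) = 32, x(15) = 25, x(16) = 6, x(17) = 7.
Since (x(16), x(17)) = (x(0), x(1)) = (6, 7) (two consecutive terms determine the rest), the sequence is periodic with period 16.
(812 - 0) mod 16 = 12, so x(812) = x(12) = 24.

24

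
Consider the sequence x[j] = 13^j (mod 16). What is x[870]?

9

x[1] = 13; x[2] = 9; x[3] = 5; x[4] = 1; x[5] = 13.
Since x[5] = x[1] = 13, the sequence is periodic with period 4.
(870 - 1) mod 4 = 1, so x[870] = x[2] = 9.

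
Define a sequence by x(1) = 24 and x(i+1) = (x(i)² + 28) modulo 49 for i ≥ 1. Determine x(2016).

37

We have x(1) = 24; x(2) = 16; x(3) = 39; x(4) = 30; x(5) = 46; x(6) = 37; x(7) = 25; x(8) = 16.
Since x(8) = x(2) = 16, the sequence is eventually periodic: after a pre-period of length 1 it cycles with period 6.
For i ≥ 2, x(i) depends only on (i - 2) mod 6. (2016 - 2) mod 6 = 4, so x(2016) = x(6) = 37.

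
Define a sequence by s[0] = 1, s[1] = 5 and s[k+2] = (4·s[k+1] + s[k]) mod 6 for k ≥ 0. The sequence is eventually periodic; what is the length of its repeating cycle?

Listing terms: s[0] = 1; s[1] = 5; s[2] = 3; s[3] = 5; s[4] = 5; s[5] = 1; s[6] = 3; s[7] = 1; s[8] = 1; s[9] = 5.
Since (s[8], s[9]) = (s[0], s[1]) = (1, 5) (two consecutive terms determine the rest), the sequence is periodic with period 8.

8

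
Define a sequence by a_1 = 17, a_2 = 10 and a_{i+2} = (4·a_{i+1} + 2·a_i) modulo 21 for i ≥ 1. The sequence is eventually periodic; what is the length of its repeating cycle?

48

Listing terms: a_1 = 17; a_2 = 10; a_3 = 11; a_4 = 1; a_5 = 5; a_6 = 1; a_7 = 14; a_8 = 16; a_9 = 8; a_{10} = 1; a_{11} = 20; a_{12} = 19; a_{13} = 11; a_{14} = 19; a_{15} = 14; a_{16} = 10; a_{17} = 5; a_{18} = 19; a_{19} = 2; a_{20} = 4; a_{21} = 20; a_{22} = 4; a_{23} = 14; a_{24} = 1; a_{25} = 11; a_{26} = 4; a_{27} = 17; a_{28} = 13; a_{29} = 2; a_{30} = 13; a_{31} = 14; a_{32} = 19; a_{33} = 20; a_{34} = 13; a_{35} = 8; a_{36} = 16; a_{37} = 17; a_{38} = 16; a_{39} = 14; a_{40} = 4; a_{41} = 2; a_{42} = 16; a_{43} = 5; a_{44} = 10; a_{45} = 8; a_{46} = 10; a_{47} = 14; a_{48} = 13; a_{49} = 17; a_{50} = 10.
The sequence repeats with period 48.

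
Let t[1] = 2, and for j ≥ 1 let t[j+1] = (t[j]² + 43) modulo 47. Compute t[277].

We have t[1] = 2,  t[2] = 0,  t[3] = 43,  t[4] = 12,  t[5] = 46,  t[6] = 44,  t[7] = 5,  t[8] = 21,  t[9] = 14,  t[10] = 4,  t[11] = 12.
Since t[11] = t[4] = 12, the sequence is eventually periodic: after a pre-period of length 3 it cycles with period 7.
For j ≥ 4, t[j] depends only on (j - 4) mod 7. (277 - 4) mod 7 = 0, so t[277] = t[4] = 12.

12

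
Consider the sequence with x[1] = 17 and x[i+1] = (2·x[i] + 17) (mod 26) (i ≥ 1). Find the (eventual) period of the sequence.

x[1] = 17; x[2] = 25; x[3] = 15; x[4] = 21; x[5] = 7; x[6] = 5; x[7] = 1; x[8] = 19; x[9] = 3; x[10] = 23; x[11] = 11; x[12] = 13; x[13] = 17.
Since x[13] = x[1] = 17, the sequence is periodic with period 12.

12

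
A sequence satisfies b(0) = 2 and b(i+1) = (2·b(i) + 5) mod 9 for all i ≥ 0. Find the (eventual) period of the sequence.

6

b(0) = 2, b(1) = 0, b(2) = 5, b(3) = 6, b(4) = 8, b(5) = 3, b(6) = 2.
The sequence repeats with period 6.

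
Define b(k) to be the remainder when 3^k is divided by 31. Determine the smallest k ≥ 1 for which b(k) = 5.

Listing terms: b(0) = 1,  b(1) = 3,  b(2) = 9,  b(3) = 27,  b(4) = 19,  b(5) = 26,  b(6) = 16,  b(7) = 17,  b(8) = 20,  b(9) = 29,  b(10) = 25,  b(11) = 13,  b(12) = 8,  b(13) = 24,  b(14) = 10,  b(15) = 30,  b(16) = 28,  b(17) = 22,  b(18) = 4,  b(19) = 12,  b(20) = 5,  b(21) = 15,  b(22) = 14,  b(23) = 11,  b(24) = 2,  b(25) = 6,  b(26) = 18,  b(27) = 23,  b(28) = 7,  b(29) = 21,  b(30) = 1.
Since b(30) = b(0) = 1, the sequence is periodic with period 30.
The value 5 first appears (with k ≥ 1) at b(20).

20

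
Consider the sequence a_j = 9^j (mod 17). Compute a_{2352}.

1

We have a_0 = 1,  a_1 = 9,  a_2 = 13,  a_3 = 15,  a_4 = 16,  a_5 = 8,  a_6 = 4,  a_7 = 2,  a_8 = 1.
The sequence repeats with period 8.
So a_{2352} = a_{0 + ((2352-0) mod 8)} = a_0 = 1.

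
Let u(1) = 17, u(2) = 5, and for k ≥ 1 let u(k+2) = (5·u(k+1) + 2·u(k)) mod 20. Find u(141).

Listing terms: u(1) = 17; u(2) = 5; u(3) = 19; u(4) = 5; u(5) = 3; u(6) = 5; u(7) = 11; u(8) = 5; u(9) = 7; u(10) = 5; u(11) = 19.
Since (u(10), u(11)) = (u(2), u(3)) = (5, 19) (two consecutive terms determine the rest), the sequence is eventually periodic: after a pre-period of length 1 it cycles with period 8.
For k ≥ 2, u(k) depends only on (k - 2) mod 8. (141 - 2) mod 8 = 3, so u(141) = u(5) = 3.

3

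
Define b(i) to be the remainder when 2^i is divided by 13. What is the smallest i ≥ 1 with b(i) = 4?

2

Listing terms: b(0) = 1,  b(1) = 2,  b(2) = 4,  b(3) = 8,  b(4) = 3,  b(5) = 6,  b(6) = 12,  b(7) = 11,  b(8) = 9,  b(9) = 5,  b(10) = 10,  b(11) = 7,  b(12) = 1.
Since b(12) = b(0) = 1, the sequence is periodic with period 12.
The value 4 first appears (with i ≥ 1) at b(2).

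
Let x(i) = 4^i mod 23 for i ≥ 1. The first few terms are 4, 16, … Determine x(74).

9

We have x(1) = 4, x(2) = 16, x(3) = 18, x(4) = 3, x(5) = 12, x(6) = 2, x(7) = 8, x(8) = 9, x(9) = 13, x(10) = 6, x(11) = 1, x(12) = 4.
The sequence repeats with period 11.
(74 - 1) mod 11 = 7, so x(74) = x(8) = 9.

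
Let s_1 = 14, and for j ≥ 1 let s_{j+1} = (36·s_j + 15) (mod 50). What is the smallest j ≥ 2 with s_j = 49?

3

s_1 = 14; s_2 = 19; s_3 = 49; s_4 = 29; s_5 = 9; s_6 = 39; s_7 = 19.
Since s_7 = s_2 = 19, the sequence is eventually periodic: after a pre-period of length 1 it cycles with period 5.
The value 49 first appears (with j ≥ 2) at s_3.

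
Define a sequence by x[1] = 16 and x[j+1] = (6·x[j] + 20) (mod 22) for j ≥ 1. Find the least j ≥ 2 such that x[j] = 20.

6

We have x[1] = 16, x[2] = 6, x[3] = 12, x[4] = 4, x[5] = 0, x[6] = 20, x[7] = 8, x[8] = 2, x[9] = 10, x[10] = 14, x[11] = 16.
The sequence repeats with period 10.
The value 20 first appears (with j ≥ 2) at x[6].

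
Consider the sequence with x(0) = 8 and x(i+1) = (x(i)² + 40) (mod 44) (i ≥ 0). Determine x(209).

We have x(0) = 8, x(1) = 16, x(2) = 32, x(3) = 8.
Since x(3) = x(0) = 8, the sequence is periodic with period 3.
So x(209) = x(0 + ((209-0) mod 3)) = x(2) = 32.

32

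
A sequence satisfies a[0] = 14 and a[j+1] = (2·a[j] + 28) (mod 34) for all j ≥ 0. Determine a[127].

10

Computing terms: a[0] = 14; a[1] = 22; a[2] = 4; a[3] = 2; a[4] = 32; a[5] = 24; a[6] = 8; a[7] = 10; a[8] = 14.
Since a[8] = a[0] = 14, the sequence is periodic with period 8.
So a[127] = a[0 + ((127-0) mod 8)] = a[7] = 10.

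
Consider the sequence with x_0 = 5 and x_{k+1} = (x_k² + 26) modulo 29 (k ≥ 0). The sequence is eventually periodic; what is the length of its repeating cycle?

5

Listing terms: x_0 = 5, x_1 = 22, x_2 = 17, x_3 = 25, x_4 = 13, x_5 = 21, x_6 = 3, x_7 = 6, x_8 = 4, x_9 = 13.
Since x_9 = x_4 = 13, the sequence is eventually periodic: after a pre-period of length 4 it cycles with period 5.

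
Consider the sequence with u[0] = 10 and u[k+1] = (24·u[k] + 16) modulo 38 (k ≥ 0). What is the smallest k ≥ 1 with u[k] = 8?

Computing terms: u[0] = 10,  u[1] = 28,  u[2] = 4,  u[3] = 36,  u[4] = 6,  u[5] = 8,  u[6] = 18,  u[7] = 30,  u[8] = 14,  u[9] = 10.
Since u[9] = u[0] = 10, the sequence is periodic with period 9.
The value 8 first appears (with k ≥ 1) at u[5].

5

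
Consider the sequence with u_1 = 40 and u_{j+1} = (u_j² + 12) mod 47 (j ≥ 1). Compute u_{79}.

7

u_1 = 40; u_2 = 14; u_3 = 20; u_4 = 36; u_5 = 39; u_6 = 29; u_7 = 7; u_8 = 14.
Since u_8 = u_2 = 14, the sequence is eventually periodic: after a pre-period of length 1 it cycles with period 6.
For j ≥ 2, u_j depends only on (j - 2) mod 6. (79 - 2) mod 6 = 5, so u_{79} = u_7 = 7.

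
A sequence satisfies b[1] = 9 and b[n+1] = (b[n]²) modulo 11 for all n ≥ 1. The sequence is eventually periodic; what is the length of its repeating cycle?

We have b[1] = 9; b[2] = 4; b[3] = 5; b[4] = 3; b[5] = 9.
The sequence repeats with period 4.

4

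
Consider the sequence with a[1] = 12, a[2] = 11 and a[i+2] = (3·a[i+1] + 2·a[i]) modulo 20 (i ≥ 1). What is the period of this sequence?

24

We have a[1] = 12,  a[2] = 11,  a[3] = 17,  a[4] = 13,  a[5] = 13,  a[6] = 5,  a[7] = 1,  a[8] = 13,  a[9] = 1,  a[10] = 9,  a[11] = 9,  a[12] = 5,  a[13] = 13,  a[14] = 9,  a[15] = 13,  a[16] = 17,  a[17] = 17,  a[18] = 5,  a[19] = 9,  a[20] = 17,  a[21] = 9,  a[22] = 1,  a[23] = 1,  a[24] = 5,  a[25] = 17,  a[26] = 1,  a[27] = 17,  a[28] = 13.
Since (a[27], a[28]) = (a[3], a[4]) = (17, 13) (two consecutive terms determine the rest), the sequence is eventually periodic: after a pre-period of length 2 it cycles with period 24.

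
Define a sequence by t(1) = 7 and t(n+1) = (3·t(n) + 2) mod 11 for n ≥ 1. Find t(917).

1

Computing terms: t(1) = 7, t(2) = 1, t(3) = 5, t(4) = 6, t(5) = 9, t(6) = 7.
Since t(6) = t(1) = 7, the sequence is periodic with period 5.
(917 - 1) mod 5 = 1, so t(917) = t(2) = 1.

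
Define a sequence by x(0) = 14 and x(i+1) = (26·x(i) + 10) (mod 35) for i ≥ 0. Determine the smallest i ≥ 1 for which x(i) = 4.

2

Listing terms: x(0) = 14,  x(1) = 24,  x(2) = 4,  x(3) = 9,  x(4) = 34,  x(5) = 19,  x(6) = 14.
Since x(6) = x(0) = 14, the sequence is periodic with period 6.
The value 4 first appears (with i ≥ 1) at x(2).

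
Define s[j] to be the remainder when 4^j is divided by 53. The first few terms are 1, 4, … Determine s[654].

Listing terms: s[0] = 1, s[1] = 4, s[2] = 16, s[3] = 11, s[4] = 44, s[5] = 17, s[6] = 15, s[7] = 7, s[8] = 28, s[9] = 6, s[10] = 24, s[11] = 43, s[12] = 13, s[13] = 52, s[14] = 49, s[15] = 37, s[16] = 42, s[17] = 9, s[18] = 36, s[19] = 38, s[20] = 46, s[21] = 25, s[22] = 47, s[23] = 29, s[24] = 10, s[25] = 40, s[26] = 1.
Since s[26] = s[0] = 1, the sequence is periodic with period 26.
(654 - 0) mod 26 = 4, so s[654] = s[4] = 44.

44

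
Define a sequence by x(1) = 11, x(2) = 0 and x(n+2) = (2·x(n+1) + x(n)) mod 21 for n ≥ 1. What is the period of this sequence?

We have x(1) = 11; x(2) = 0; x(3) = 11; x(4) = 1; x(5) = 13; x(6) = 6; x(7) = 4; x(8) = 14; x(9) = 11; x(10) = 15; x(11) = 20; x(12) = 13; x(13) = 4; x(14) = 0; x(15) = 4; x(16) = 8; x(17) = 20; x(18) = 6; x(19) = 11; x(20) = 7; x(21) = 4; x(22) = 15; x(23) = 13; x(24) = 20; x(25) = 11; x(26) = 0.
The sequence repeats with period 24.

24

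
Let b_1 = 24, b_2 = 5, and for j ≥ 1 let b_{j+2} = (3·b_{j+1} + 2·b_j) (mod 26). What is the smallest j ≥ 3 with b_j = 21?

5

Computing terms: b_1 = 24,  b_2 = 5,  b_3 = 11,  b_4 = 17,  b_5 = 21,  b_6 = 19,  b_7 = 21,  b_8 = 23,  b_9 = 7,  b_{10} = 15,  b_{11} = 7,  b_{12} = 25,  b_{13} = 11,  b_{14} = 5,  b_{15} = 11.
Since (b_{14}, b_{15}) = (b_2, b_3) = (5, 11) (two consecutive terms determine the rest), the sequence is eventually periodic: after a pre-period of length 1 it cycles with period 12.
The value 21 first appears (with j ≥ 3) at b_5.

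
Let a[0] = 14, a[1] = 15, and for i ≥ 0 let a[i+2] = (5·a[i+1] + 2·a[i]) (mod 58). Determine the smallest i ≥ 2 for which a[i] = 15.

Computing terms: a[0] = 14; a[1] = 15; a[2] = 45; a[3] = 23; a[4] = 31; a[5] = 27; a[6] = 23; a[7] = 53; a[8] = 21; a[9] = 37; a[10] = 53; a[11] = 49; a[12] = 3; a[13] = 55; a[14] = 49; a[15] = 7; a[16] = 17; a[17] = 41; a[18] = 7; a[19] = 1; a[20] = 19; a[21] = 39; a[22] = 1; a[23] = 25; a[24] = 11; a[25] = 47; a[26] = 25; a[27] = 45; a[28] = 43; a[29] = 15; a[30] = 45.
Since (a[29], a[30]) = (a[1], a[2]) = (15, 45) (two consecutive terms determine the rest), the sequence is eventually periodic: after a pre-period of length 1 it cycles with period 28.
The value 15 next appears (with i ≥ 2) at a[29].

29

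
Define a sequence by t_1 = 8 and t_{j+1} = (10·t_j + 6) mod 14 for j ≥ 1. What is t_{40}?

0

Listing terms: t_1 = 8, t_2 = 2, t_3 = 12, t_4 = 0, t_5 = 6, t_6 = 10, t_7 = 8.
Since t_7 = t_1 = 8, the sequence is periodic with period 6.
So t_{40} = t_{1 + ((40-1) mod 6)} = t_4 = 0.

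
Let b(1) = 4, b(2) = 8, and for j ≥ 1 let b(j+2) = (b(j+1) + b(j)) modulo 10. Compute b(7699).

Listing terms: b(1) = 4, b(2) = 8, b(3) = 2, b(4) = 0, b(5) = 2, b(6) = 2, b(7) = 4, b(8) = 6, b(9) = 0, b(10) = 6, b(11) = 6, b(12) = 2, b(13) = 8, b(14) = 0, b(15) = 8, b(16) = 8, b(17) = 6, b(18) = 4, b(19) = 0, b(20) = 4, b(21) = 4, b(22) = 8.
The sequence repeats with period 20.
So b(7699) = b(1 + ((7699-1) mod 20)) = b(19) = 0.

0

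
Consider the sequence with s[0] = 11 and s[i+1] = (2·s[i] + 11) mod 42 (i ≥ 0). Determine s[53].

Listing terms: s[0] = 11; s[1] = 33; s[2] = 35; s[3] = 39; s[4] = 5; s[5] = 21; s[6] = 11.
Since s[6] = s[0] = 11, the sequence is periodic with period 6.
So s[53] = s[0 + ((53-0) mod 6)] = s[5] = 21.

21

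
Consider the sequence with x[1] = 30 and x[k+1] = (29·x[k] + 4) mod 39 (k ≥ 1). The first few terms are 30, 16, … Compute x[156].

x[1] = 30; x[2] = 16; x[3] = 0; x[4] = 4; x[5] = 3; x[6] = 13; x[7] = 30.
Since x[7] = x[1] = 30, the sequence is periodic with period 6.
So x[156] = x[1 + ((156-1) mod 6)] = x[6] = 13.

13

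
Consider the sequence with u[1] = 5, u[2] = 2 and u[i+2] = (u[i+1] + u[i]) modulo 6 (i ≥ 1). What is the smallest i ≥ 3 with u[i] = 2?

u[1] = 5,  u[2] = 2,  u[3] = 1,  u[4] = 3,  u[5] = 4,  u[6] = 1,  u[7] = 5,  u[8] = 0,  u[9] = 5,  u[10] = 5,  u[11] = 4,  u[12] = 3,  u[13] = 1,  u[14] = 4,  u[15] = 5,  u[16] = 3,  u[17] = 2,  u[18] = 5,  u[19] = 1,  u[20] = 0,  u[21] = 1,  u[22] = 1,  u[23] = 2,  u[24] = 3,  u[25] = 5,  u[26] = 2.
Since (u[25], u[26]) = (u[1], u[2]) = (5, 2) (two consecutive terms determine the rest), the sequence is periodic with period 24.
The value 2 first appears (with i ≥ 3) at u[17].

17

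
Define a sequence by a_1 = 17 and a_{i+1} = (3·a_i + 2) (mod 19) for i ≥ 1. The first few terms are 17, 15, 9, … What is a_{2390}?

4

Listing terms: a_1 = 17, a_2 = 15, a_3 = 9, a_4 = 10, a_5 = 13, a_6 = 3, a_7 = 11, a_8 = 16, a_9 = 12, a_{10} = 0, a_{11} = 2, a_{12} = 8, a_{13} = 7, a_{14} = 4, a_{15} = 14, a_{16} = 6, a_{17} = 1, a_{18} = 5, a_{19} = 17.
The sequence repeats with period 18.
So a_{2390} = a_{1 + ((2390-1) mod 18)} = a_{14} = 4.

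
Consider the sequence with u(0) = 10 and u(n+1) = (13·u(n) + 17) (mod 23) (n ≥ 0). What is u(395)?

Computing terms: u(0) = 10; u(1) = 9; u(2) = 19; u(3) = 11; u(4) = 22; u(5) = 4; u(6) = 0; u(7) = 17; u(8) = 8; u(9) = 6; u(10) = 3; u(11) = 10.
Since u(11) = u(0) = 10, the sequence is periodic with period 11.
(395 - 0) mod 11 = 10, so u(395) = u(10) = 3.

3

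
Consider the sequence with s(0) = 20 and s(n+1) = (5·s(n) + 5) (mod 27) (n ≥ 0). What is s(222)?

11

Listing terms: s(0) = 20; s(1) = 24; s(2) = 17; s(3) = 9; s(4) = 23; s(5) = 12; s(6) = 11; s(7) = 6; s(8) = 8; s(9) = 18; s(10) = 14; s(11) = 21; s(12) = 2; s(13) = 15; s(14) = 26; s(15) = 0; s(16) = 5; s(17) = 3; s(18) = 20.
The sequence repeats with period 18.
So s(222) = s(0 + ((222-0) mod 18)) = s(6) = 11.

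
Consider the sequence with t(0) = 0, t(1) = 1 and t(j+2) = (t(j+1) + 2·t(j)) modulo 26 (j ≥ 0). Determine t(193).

Listing terms: t(0) = 0, t(1) = 1, t(2) = 1, t(3) = 3, t(4) = 5, t(5) = 11, t(6) = 21, t(7) = 17, t(8) = 7, t(9) = 15, t(10) = 3, t(11) = 7, t(12) = 13, t(13) = 1, t(14) = 1.
Since (t(13), t(14)) = (t(1), t(2)) = (1, 1) (two consecutive terms determine the rest), the sequence is eventually periodic: after a pre-period of length 1 it cycles with period 12.
For j ≥ 1, t(j) depends only on (j - 1) mod 12. (193 - 1) mod 12 = 0, so t(193) = t(1) = 1.

1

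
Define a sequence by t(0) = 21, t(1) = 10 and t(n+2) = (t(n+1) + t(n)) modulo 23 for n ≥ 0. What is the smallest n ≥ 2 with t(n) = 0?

8

Listing terms: t(0) = 21,  t(1) = 10,  t(2) = 8,  t(3) = 18,  t(4) = 3,  t(5) = 21,  t(6) = 1,  t(7) = 22,  t(8) = 0,  t(9) = 22,  t(10) = 22,  t(11) = 21,  t(12) = 20,  t(13) = 18,  t(14) = 15,  t(15) = 10,  t(16) = 2,  t(17) = 12,  t(18) = 14,  t(19) = 3,  t(20) = 17,  t(21) = 20,  t(22) = 14,  t(23) = 11,  t(24) = 2,  t(25) = 13,  t(26) = 15,  t(27) = 5,  t(28) = 20,  t(29) = 2,  t(30) = 22,  t(31) = 1,  t(32) = 0,  t(33) = 1,  t(34) = 1,  t(35) = 2,  t(36) = 3,  t(37) = 5,  t(38) = 8,  t(39) = 13,  t(40) = 21,  t(41) = 11,  t(42) = 9,  t(43) = 20,  t(44) = 6,  t(45) = 3,  t(46) = 9,  t(47) = 12,  t(48) = 21,  t(49) = 10.
The sequence repeats with period 48.
The value 0 first appears (with n ≥ 2) at t(8).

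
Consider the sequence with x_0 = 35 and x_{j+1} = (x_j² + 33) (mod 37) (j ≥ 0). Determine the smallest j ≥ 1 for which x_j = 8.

7

Listing terms: x_0 = 35,  x_1 = 0,  x_2 = 33,  x_3 = 12,  x_4 = 29,  x_5 = 23,  x_6 = 7,  x_7 = 8,  x_8 = 23.
Since x_8 = x_5 = 23, the sequence is eventually periodic: after a pre-period of length 5 it cycles with period 3.
The value 8 first appears (with j ≥ 1) at x_7.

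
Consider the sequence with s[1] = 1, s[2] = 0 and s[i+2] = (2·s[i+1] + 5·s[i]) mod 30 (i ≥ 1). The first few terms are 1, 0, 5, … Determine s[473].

We have s[1] = 1,  s[2] = 0,  s[3] = 5,  s[4] = 10,  s[5] = 15,  s[6] = 20,  s[7] = 25,  s[8] = 0,  s[9] = 5.
Since (s[8], s[9]) = (s[2], s[3]) = (0, 5) (two consecutive terms determine the rest), the sequence is eventually periodic: after a pre-period of length 1 it cycles with period 6.
For i ≥ 2, s[i] depends only on (i - 2) mod 6. (473 - 2) mod 6 = 3, so s[473] = s[5] = 15.

15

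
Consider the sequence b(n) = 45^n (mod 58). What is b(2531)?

25

Computing terms: b(0) = 1,  b(1) = 45,  b(2) = 53,  b(3) = 7,  b(4) = 25,  b(5) = 23,  b(6) = 49,  b(7) = 1.
Since b(7) = b(0) = 1, the sequence is periodic with period 7.
(2531 - 0) mod 7 = 4, so b(2531) = b(4) = 25.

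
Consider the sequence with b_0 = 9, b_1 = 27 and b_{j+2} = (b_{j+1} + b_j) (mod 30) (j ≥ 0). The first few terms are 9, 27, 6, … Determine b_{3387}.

Listing terms: b_0 = 9; b_1 = 27; b_2 = 6; b_3 = 3; b_4 = 9; b_5 = 12; b_6 = 21; b_7 = 3; b_8 = 24; b_9 = 27; b_{10} = 21; b_{11} = 18; b_{12} = 9; b_{13} = 27.
Since (b_{12}, b_{13}) = (b_0, b_1) = (9, 27) (two consecutive terms determine the rest), the sequence is periodic with period 12.
(3387 - 0) mod 12 = 3, so b_{3387} = b_3 = 3.

3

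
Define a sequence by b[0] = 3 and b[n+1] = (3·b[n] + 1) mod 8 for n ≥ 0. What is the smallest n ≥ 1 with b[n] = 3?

We have b[0] = 3,  b[1] = 2,  b[2] = 7,  b[3] = 6,  b[4] = 3.
The sequence repeats with period 4.
The value 3 next appears (with n ≥ 1) at b[4].

4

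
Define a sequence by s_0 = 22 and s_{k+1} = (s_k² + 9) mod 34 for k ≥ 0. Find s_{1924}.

We have s_0 = 22; s_1 = 17; s_2 = 26; s_3 = 5; s_4 = 0; s_5 = 9; s_6 = 22.
The sequence repeats with period 6.
So s_{1924} = s_{0 + ((1924-0) mod 6)} = s_4 = 0.

0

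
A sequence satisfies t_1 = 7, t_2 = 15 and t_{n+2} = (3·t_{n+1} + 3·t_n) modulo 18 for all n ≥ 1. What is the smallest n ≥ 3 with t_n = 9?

We have t_1 = 7, t_2 = 15, t_3 = 12, t_4 = 9, t_5 = 9, t_6 = 0, t_7 = 9, t_8 = 9.
Since (t_7, t_8) = (t_4, t_5) = (9, 9) (two consecutive terms determine the rest), the sequence is eventually periodic: after a pre-period of length 3 it cycles with period 3.
The value 9 first appears (with n ≥ 3) at t_4.

4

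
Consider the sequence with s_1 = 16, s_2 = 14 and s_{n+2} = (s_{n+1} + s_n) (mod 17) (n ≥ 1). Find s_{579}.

Listing terms: s_1 = 16,  s_2 = 14,  s_3 = 13,  s_4 = 10,  s_5 = 6,  s_6 = 16,  s_7 = 5,  s_8 = 4,  s_9 = 9,  s_{10} = 13,  s_{11} = 5,  s_{12} = 1,  s_{13} = 6,  s_{14} = 7,  s_{15} = 13,  s_{16} = 3,  s_{17} = 16,  s_{18} = 2,  s_{19} = 1,  s_{20} = 3,  s_{21} = 4,  s_{22} = 7,  s_{23} = 11,  s_{24} = 1,  s_{25} = 12,  s_{26} = 13,  s_{27} = 8,  s_{28} = 4,  s_{29} = 12,  s_{30} = 16,  s_{31} = 11,  s_{32} = 10,  s_{33} = 4,  s_{34} = 14,  s_{35} = 1,  s_{36} = 15,  s_{37} = 16,  s_{38} = 14.
Since (s_{37}, s_{38}) = (s_1, s_2) = (16, 14) (two consecutive terms determine the rest), the sequence is periodic with period 36.
So s_{579} = s_{1 + ((579-1) mod 36)} = s_3 = 13.

13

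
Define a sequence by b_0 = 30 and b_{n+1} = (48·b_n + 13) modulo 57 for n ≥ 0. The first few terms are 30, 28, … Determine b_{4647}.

We have b_0 = 30; b_1 = 28; b_2 = 46; b_3 = 55; b_4 = 31; b_5 = 19; b_6 = 13; b_7 = 10; b_8 = 37; b_9 = 22; b_{10} = 43; b_{11} = 25; b_{12} = 16; b_{13} = 40; b_{14} = 52; b_{15} = 1; b_{16} = 4; b_{17} = 34; b_{18} = 49; b_{19} = 28.
Since b_{19} = b_1 = 28, the sequence is eventually periodic: after a pre-period of length 1 it cycles with period 18.
For n ≥ 1, b_n depends only on (n - 1) mod 18. (4647 - 1) mod 18 = 2, so b_{4647} = b_3 = 55.

55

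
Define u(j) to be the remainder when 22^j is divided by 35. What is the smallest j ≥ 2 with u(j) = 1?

4

Listing terms: u(1) = 22, u(2) = 29, u(3) = 8, u(4) = 1, u(5) = 22.
Since u(5) = u(1) = 22, the sequence is periodic with period 4.
The value 1 first appears (with j ≥ 2) at u(4).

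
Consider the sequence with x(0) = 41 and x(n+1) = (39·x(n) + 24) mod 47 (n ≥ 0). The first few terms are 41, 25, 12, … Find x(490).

24

We have x(0) = 41,  x(1) = 25,  x(2) = 12,  x(3) = 22,  x(4) = 36,  x(5) = 18,  x(6) = 21,  x(7) = 44,  x(8) = 1,  x(9) = 16,  x(10) = 37,  x(11) = 10,  x(12) = 38,  x(13) = 2,  x(14) = 8,  x(15) = 7,  x(16) = 15,  x(17) = 45,  x(18) = 40,  x(19) = 33,  x(20) = 42,  x(21) = 17,  x(22) = 29,  x(23) = 27,  x(24) = 43,  x(25) = 9,  x(26) = 46,  x(27) = 32,  x(28) = 3,  x(29) = 0,  x(30) = 24,  x(31) = 20,  x(32) = 5,  x(33) = 31,  x(34) = 11,  x(35) = 30,  x(36) = 19,  x(37) = 13,  x(38) = 14,  x(39) = 6,  x(40) = 23,  x(41) = 28,  x(42) = 35,  x(43) = 26,  x(44) = 4,  x(45) = 39,  x(46) = 41.
The sequence repeats with period 46.
So x(490) = x(0 + ((490-0) mod 46)) = x(30) = 24.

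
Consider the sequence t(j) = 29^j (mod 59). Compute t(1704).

Listing terms: t(0) = 1, t(1) = 29, t(2) = 15, t(3) = 22, t(4) = 48, t(5) = 35, t(6) = 12, t(7) = 53, t(8) = 3, t(9) = 28, t(10) = 45, t(11) = 7, t(12) = 26, t(13) = 46, t(14) = 36, t(15) = 41, t(16) = 9, t(17) = 25, t(18) = 17, t(19) = 21, t(20) = 19, t(21) = 20, t(22) = 49, t(23) = 5, t(24) = 27, t(25) = 16, t(26) = 51, t(27) = 4, t(28) = 57, t(29) = 1.
Since t(29) = t(0) = 1, the sequence is periodic with period 29.
So t(1704) = t(0 + ((1704-0) mod 29)) = t(22) = 49.

49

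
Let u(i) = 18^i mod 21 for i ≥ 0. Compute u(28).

18

We have u(0) = 1,  u(1) = 18,  u(2) = 9,  u(3) = 15,  u(4) = 18.
Since u(4) = u(1) = 18, the sequence is eventually periodic: after a pre-period of length 1 it cycles with period 3.
For i ≥ 1, u(i) depends only on (i - 1) mod 3. (28 - 1) mod 3 = 0, so u(28) = u(1) = 18.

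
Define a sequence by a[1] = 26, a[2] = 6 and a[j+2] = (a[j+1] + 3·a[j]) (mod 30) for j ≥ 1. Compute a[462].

0

Listing terms: a[1] = 26,  a[2] = 6,  a[3] = 24,  a[4] = 12,  a[5] = 24,  a[6] = 0,  a[7] = 12,  a[8] = 12,  a[9] = 18,  a[10] = 24,  a[11] = 18,  a[12] = 0,  a[13] = 24,  a[14] = 24,  a[15] = 6,  a[16] = 18,  a[17] = 6,  a[18] = 0,  a[19] = 18,  a[20] = 18,  a[21] = 12,  a[22] = 6,  a[23] = 12,  a[24] = 0,  a[25] = 6,  a[26] = 6,  a[27] = 24.
Since (a[26], a[27]) = (a[2], a[3]) = (6, 24) (two consecutive terms determine the rest), the sequence is eventually periodic: after a pre-period of length 1 it cycles with period 24.
For j ≥ 2, a[j] depends only on (j - 2) mod 24. (462 - 2) mod 24 = 4, so a[462] = a[6] = 0.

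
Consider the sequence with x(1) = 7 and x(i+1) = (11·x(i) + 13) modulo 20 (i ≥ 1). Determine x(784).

6

We have x(1) = 7, x(2) = 10, x(3) = 3, x(4) = 6, x(5) = 19, x(6) = 2, x(7) = 15, x(8) = 18, x(9) = 11, x(10) = 14, x(11) = 7.
Since x(11) = x(1) = 7, the sequence is periodic with period 10.
So x(784) = x(1 + ((784-1) mod 10)) = x(4) = 6.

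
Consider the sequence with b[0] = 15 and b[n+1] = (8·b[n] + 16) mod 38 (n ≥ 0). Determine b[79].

22

Computing terms: b[0] = 15,  b[1] = 22,  b[2] = 2,  b[3] = 32,  b[4] = 6,  b[5] = 26,  b[6] = 34,  b[7] = 22.
Since b[7] = b[1] = 22, the sequence is eventually periodic: after a pre-period of length 1 it cycles with period 6.
For n ≥ 1, b[n] depends only on (n - 1) mod 6. (79 - 1) mod 6 = 0, so b[79] = b[1] = 22.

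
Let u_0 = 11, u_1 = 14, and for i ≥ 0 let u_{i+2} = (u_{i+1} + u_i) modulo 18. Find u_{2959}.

0

Listing terms: u_0 = 11, u_1 = 14, u_2 = 7, u_3 = 3, u_4 = 10, u_5 = 13, u_6 = 5, u_7 = 0, u_8 = 5, u_9 = 5, u_{10} = 10, u_{11} = 15, u_{12} = 7, u_{13} = 4, u_{14} = 11, u_{15} = 15, u_{16} = 8, u_{17} = 5, u_{18} = 13, u_{19} = 0, u_{20} = 13, u_{21} = 13, u_{22} = 8, u_{23} = 3, u_{24} = 11, u_{25} = 14.
Since (u_{24}, u_{25}) = (u_0, u_1) = (11, 14) (two consecutive terms determine the rest), the sequence is periodic with period 24.
(2959 - 0) mod 24 = 7, so u_{2959} = u_7 = 0.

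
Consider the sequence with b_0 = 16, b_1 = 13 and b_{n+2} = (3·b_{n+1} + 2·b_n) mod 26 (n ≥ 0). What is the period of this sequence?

b_0 = 16, b_1 = 13, b_2 = 19, b_3 = 5, b_4 = 1, b_5 = 13, b_6 = 15, b_7 = 19, b_8 = 9, b_9 = 13, b_{10} = 5, b_{11} = 15, b_{12} = 3, b_{13} = 13, b_{14} = 19.
Since (b_{13}, b_{14}) = (b_1, b_2) = (13, 19) (two consecutive terms determine the rest), the sequence is eventually periodic: after a pre-period of length 1 it cycles with period 12.

12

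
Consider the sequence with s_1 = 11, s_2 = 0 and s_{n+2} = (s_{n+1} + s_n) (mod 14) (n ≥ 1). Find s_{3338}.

0

s_1 = 11,  s_2 = 0,  s_3 = 11,  s_4 = 11,  s_5 = 8,  s_6 = 5,  s_7 = 13,  s_8 = 4,  s_9 = 3,  s_{10} = 7,  s_{11} = 10,  s_{12} = 3,  s_{13} = 13,  s_{14} = 2,  s_{15} = 1,  s_{16} = 3,  s_{17} = 4,  s_{18} = 7,  s_{19} = 11,  s_{20} = 4,  s_{21} = 1,  s_{22} = 5,  s_{23} = 6,  s_{24} = 11,  s_{25} = 3,  s_{26} = 0,  s_{27} = 3,  s_{28} = 3,  s_{29} = 6,  s_{30} = 9,  s_{31} = 1,  s_{32} = 10,  s_{33} = 11,  s_{34} = 7,  s_{35} = 4,  s_{36} = 11,  s_{37} = 1,  s_{38} = 12,  s_{39} = 13,  s_{40} = 11,  s_{41} = 10,  s_{42} = 7,  s_{43} = 3,  s_{44} = 10,  s_{45} = 13,  s_{46} = 9,  s_{47} = 8,  s_{48} = 3,  s_{49} = 11,  s_{50} = 0.
Since (s_{49}, s_{50}) = (s_1, s_2) = (11, 0) (two consecutive terms determine the rest), the sequence is periodic with period 48.
So s_{3338} = s_{1 + ((3338-1) mod 48)} = s_{26} = 0.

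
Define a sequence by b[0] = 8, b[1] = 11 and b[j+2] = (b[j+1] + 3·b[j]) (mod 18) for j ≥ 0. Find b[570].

14

b[0] = 8,  b[1] = 11,  b[2] = 17,  b[3] = 14,  b[4] = 11,  b[5] = 17.
Since (b[4], b[5]) = (b[1], b[2]) = (11, 17) (two consecutive terms determine the rest), the sequence is eventually periodic: after a pre-period of length 1 it cycles with period 3.
For j ≥ 1, b[j] depends only on (j - 1) mod 3. (570 - 1) mod 3 = 2, so b[570] = b[3] = 14.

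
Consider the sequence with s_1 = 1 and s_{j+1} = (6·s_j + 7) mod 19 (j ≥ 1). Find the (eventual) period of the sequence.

9

Computing terms: s_1 = 1,  s_2 = 13,  s_3 = 9,  s_4 = 4,  s_5 = 12,  s_6 = 3,  s_7 = 6,  s_8 = 5,  s_9 = 18,  s_{10} = 1.
The sequence repeats with period 9.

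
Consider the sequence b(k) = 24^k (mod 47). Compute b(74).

b(1) = 24, b(2) = 12, b(3) = 6, b(4) = 3, b(5) = 25, b(6) = 36, b(7) = 18, b(8) = 9, b(9) = 28, b(10) = 14, b(11) = 7, b(12) = 27, b(13) = 37, b(14) = 42, b(15) = 21, b(16) = 34, b(17) = 17, b(18) = 32, b(19) = 16, b(20) = 8, b(21) = 4, b(22) = 2, b(23) = 1, b(24) = 24.
The sequence repeats with period 23.
(74 - 1) mod 23 = 4, so b(74) = b(5) = 25.

25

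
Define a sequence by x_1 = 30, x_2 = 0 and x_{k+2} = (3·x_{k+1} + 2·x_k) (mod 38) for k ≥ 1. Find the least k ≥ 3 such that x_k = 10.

13

Computing terms: x_1 = 30; x_2 = 0; x_3 = 22; x_4 = 28; x_5 = 14; x_6 = 22; x_7 = 18; x_8 = 22; x_9 = 26; x_{10} = 8; x_{11} = 0; x_{12} = 16; x_{13} = 10; x_{14} = 24; x_{15} = 16; x_{16} = 20; x_{17} = 16; x_{18} = 12; x_{19} = 30; x_{20} = 0.
The sequence repeats with period 18.
The value 10 first appears (with k ≥ 3) at x_{13}.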